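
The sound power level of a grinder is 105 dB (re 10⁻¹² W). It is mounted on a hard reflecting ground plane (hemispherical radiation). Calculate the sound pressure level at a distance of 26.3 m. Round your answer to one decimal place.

L_p = L_w − 10·log₁₀(2π·r²) with r = 26.3 m.
2π·r² = 4346 m², 10·log₁₀ of that is 36.381 dB.
L_p = 105 − 36.381 = 68.62 dB.

68.6 dB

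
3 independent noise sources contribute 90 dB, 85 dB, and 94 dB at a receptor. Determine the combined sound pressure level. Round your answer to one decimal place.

95.8 dB

For uncorrelated sources the intensities add, so convert each level to linear form, sum, and take 10·log₁₀ of the total.
Σ 10^(L/10) = 10^(90/10) + 10^(85/10) + 10^(94/10) = 3.828e+09.
L_total = 10·log₁₀(3.828e+09) = 95.83 dB.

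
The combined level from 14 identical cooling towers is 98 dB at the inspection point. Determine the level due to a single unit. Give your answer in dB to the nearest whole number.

Dividing the total intensity by 14 lowers the level by 10·log₁₀ 14 = 11.461 dB: L₁ = 98 − 11.461.

87 dB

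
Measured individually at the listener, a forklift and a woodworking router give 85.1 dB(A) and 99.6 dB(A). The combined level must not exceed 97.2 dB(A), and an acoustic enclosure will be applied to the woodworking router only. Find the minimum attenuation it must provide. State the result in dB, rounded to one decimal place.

2.7 dB

The untreated sources together contribute 10^(85.1/10) = 3.236e+08, i.e. 85.10 dB(A).
The limit corresponds to 10^(97.2/10) = 5.248e+09; subtracting the fixed part leaves 4.924e+09 for the woodworking router, i.e. 96.92 dB(A).
Required insertion loss = 99.6 − 96.92 = 2.68 dB.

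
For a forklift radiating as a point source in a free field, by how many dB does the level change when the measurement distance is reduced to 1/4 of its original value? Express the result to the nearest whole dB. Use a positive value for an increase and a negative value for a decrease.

+12 dB

A point source loses 6 dB per doubling of distance; generally ΔL = −20·log₁₀(r₂/r₁).
ΔL = −20·log₁₀(0.25) = +12.04 dB.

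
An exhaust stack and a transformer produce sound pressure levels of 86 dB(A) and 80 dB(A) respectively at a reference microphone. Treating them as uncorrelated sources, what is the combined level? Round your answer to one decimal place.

For uncorrelated sources the intensities add, so convert each level to linear form, sum, and take 10·log₁₀ of the total.
Σ 10^(L/10) = 10^(86/10) + 10^(80/10) = 4.981e+08.
L_total = 10·log₁₀(4.981e+08) = 86.97 dB(A).

87.0 dB(A)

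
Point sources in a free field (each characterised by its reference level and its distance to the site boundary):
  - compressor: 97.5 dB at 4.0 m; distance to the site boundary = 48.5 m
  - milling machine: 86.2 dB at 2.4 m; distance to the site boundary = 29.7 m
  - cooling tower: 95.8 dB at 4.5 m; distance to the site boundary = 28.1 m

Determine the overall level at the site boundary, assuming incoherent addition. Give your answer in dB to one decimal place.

81.4 dB

First find each source's level at the receiver (point-source: −20·log₁₀(r/r_ref)), then combine on an intensity basis.
compressor: 97.5 − 20·log₁₀(48.5/4.0) = 97.5 − 21.67 = 75.83 dB.
milling machine: 86.2 − 20·log₁₀(29.7/2.4) = 86.2 − 21.85 = 64.35 dB.
cooling tower: 95.8 − 20·log₁₀(28.1/4.5) = 95.8 − 15.91 = 79.89 dB.
Σ 10^(L/10) = 1.385e+08 → L_total = 10·log₁₀(1.385e+08) = 81.41 dB.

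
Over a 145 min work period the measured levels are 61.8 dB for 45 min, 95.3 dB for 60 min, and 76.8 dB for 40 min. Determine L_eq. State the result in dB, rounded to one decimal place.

The energy average is taken in the linear domain: L_eq = 10·log₁₀[(Σ tᵢ·10^(Lᵢ/10))/T], T = 145 min.
Σ tᵢ·10^(Lᵢ/10) = 45·10^(61.8/10) + 60·10^(95.3/10) + 40·10^(76.8/10) = 2.053e+11.
L_eq = 10·log₁₀(2.053e+11/145) = 91.51 dB.

91.5 dB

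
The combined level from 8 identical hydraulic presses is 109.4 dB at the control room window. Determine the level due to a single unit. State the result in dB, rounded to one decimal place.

For N identical incoherent sources L_total = L₁ + 10·log₁₀ N, so L₁ = 109.4 − 10·log₁₀(8) = 109.4 − 9.031.

100.4 dB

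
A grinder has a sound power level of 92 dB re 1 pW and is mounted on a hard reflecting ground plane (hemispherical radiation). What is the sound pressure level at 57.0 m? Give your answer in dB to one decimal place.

48.9 dB

The power spreads over a hemisphere of area 2π·r², so L_p = L_w − 10·log₁₀(2π·r²).
2π·r² = 2.041e+04 m², 10·log₁₀ of that is 43.099 dB.
L_p = 92 − 43.099 = 48.90 dB.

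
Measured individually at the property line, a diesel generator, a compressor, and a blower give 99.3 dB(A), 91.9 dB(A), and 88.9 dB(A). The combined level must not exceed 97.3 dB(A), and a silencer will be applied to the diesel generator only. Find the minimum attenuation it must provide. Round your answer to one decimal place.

4.5 dB

The untreated sources together contribute 10^(91.9/10) + 10^(88.9/10) = 2.325e+09, i.e. 93.66 dB(A).
The limit corresponds to 10^(97.3/10) = 5.370e+09; subtracting the fixed part leaves 3.045e+09 for the diesel generator, i.e. 94.84 dB(A).
Required insertion loss = 99.3 − 94.84 = 4.46 dB.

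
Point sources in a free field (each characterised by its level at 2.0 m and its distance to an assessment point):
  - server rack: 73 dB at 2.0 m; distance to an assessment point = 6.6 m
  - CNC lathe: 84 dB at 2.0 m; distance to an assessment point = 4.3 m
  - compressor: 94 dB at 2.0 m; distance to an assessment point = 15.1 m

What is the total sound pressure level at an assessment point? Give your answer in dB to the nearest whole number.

80 dB

Propagate each source to the receiver with L = L_ref − 20·log₁₀(r/r_ref), then add intensities.
server rack: 73 − 20·log₁₀(6.6/2.0) = 73 − 10.37 = 62.63 dB.
CNC lathe: 84 − 20·log₁₀(4.3/2.0) = 84 − 6.65 = 77.35 dB.
compressor: 94 − 20·log₁₀(15.1/2.0) = 94 − 17.56 = 76.44 dB.
Σ 10^(L/10) = 1.002e+08 → L_total = 10·log₁₀(1.002e+08) = 80.01 dB.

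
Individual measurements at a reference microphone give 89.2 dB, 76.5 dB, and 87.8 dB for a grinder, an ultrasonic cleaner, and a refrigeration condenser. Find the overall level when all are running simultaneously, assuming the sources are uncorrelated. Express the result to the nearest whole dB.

92 dB

For uncorrelated sources the intensities add, so convert each level to linear form, sum, and take 10·log₁₀ of the total.
Σ 10^(L/10) = 10^(89.2/10) + 10^(76.5/10) + 10^(87.8/10) = 1.479e+09.
L_total = 10·log₁₀(1.479e+09) = 91.70 dB.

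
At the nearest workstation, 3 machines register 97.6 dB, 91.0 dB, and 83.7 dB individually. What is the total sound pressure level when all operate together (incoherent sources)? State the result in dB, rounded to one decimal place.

For uncorrelated sources the intensities add, so convert each level to linear form, sum, and take 10·log₁₀ of the total.
Σ 10^(L/10) = 10^(97.6/10) + 10^(91.0/10) + 10^(83.7/10) = 7.248e+09.
L_total = 10·log₁₀(7.248e+09) = 98.60 dB.

98.6 dB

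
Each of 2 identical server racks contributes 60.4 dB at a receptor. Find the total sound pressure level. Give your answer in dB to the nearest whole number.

N identical incoherent sources raise the level by 10·log₁₀ N.
L_total = 60.4 + 10·log₁₀(2) = 60.4 + 3.010 = 63.41 dB.

63 dB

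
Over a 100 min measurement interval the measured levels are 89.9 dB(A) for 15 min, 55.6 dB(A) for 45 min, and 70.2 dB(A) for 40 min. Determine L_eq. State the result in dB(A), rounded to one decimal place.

81.8 dB(A)

L_eq = 10·log₁₀[(1/T)·Σ tᵢ·10^(Lᵢ/10)] with T = 100 min.
Σ tᵢ·10^(Lᵢ/10) = 15·10^(89.9/10) + 45·10^(55.6/10) + 40·10^(70.2/10) = 1.509e+10.
L_eq = 10·log₁₀(1.509e+10/100) = 81.79 dB(A).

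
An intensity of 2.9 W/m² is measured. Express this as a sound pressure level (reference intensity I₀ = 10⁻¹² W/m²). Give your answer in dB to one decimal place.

124.6 dB

I/I₀ = 2.9/10⁻¹² = 2.9×10^12, and L = 10·log₁₀(I/I₀).
L = 10·(0.4624 + 12) = 124.62 dB.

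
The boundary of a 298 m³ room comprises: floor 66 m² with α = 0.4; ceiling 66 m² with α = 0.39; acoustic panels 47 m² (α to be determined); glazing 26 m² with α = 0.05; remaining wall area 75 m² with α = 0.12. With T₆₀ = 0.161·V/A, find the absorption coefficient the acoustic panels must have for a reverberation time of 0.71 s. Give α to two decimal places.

A = 0.161·V/T₆₀ = 0.161·298/0.71 = 67.57 m² sabins.
Absorption from the other surfaces = 66·0.4 + 66·0.39 + 26·0.05 + 75·0.12 = 62.44 m², so the acoustic panels must supply 5.13 m² over 47 m².
α = 5.13/47 = 0.109.

0.11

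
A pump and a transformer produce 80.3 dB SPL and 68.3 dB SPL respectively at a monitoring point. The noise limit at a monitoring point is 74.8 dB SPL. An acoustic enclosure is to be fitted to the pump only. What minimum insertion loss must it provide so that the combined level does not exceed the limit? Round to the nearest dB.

7 dB

The untreated sources together contribute 10^(68.3/10) = 6.761e+06, i.e. 68.30 dB SPL.
To meet 74.8 dB SPL overall, the treated pump may contribute at most 10^(74.8/10) − 6.761e+06 = 2.344e+07, i.e. 73.70 dB SPL.
So the pump must be reduced from 80.3 to 73.70 dB SPL: IL = 6.60 dB.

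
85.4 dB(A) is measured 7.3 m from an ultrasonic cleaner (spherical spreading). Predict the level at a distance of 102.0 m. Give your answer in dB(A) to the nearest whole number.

62 dB(A)

For a point source, L₂ = L₁ − 20·log₁₀(r₂/r₁).
L₂ = 85.4 − 20·log₁₀(102.0/7.3) = 85.4 − 22.906 = 62.49 dB(A).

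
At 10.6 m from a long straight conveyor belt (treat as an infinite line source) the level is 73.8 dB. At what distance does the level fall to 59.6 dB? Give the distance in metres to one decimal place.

278.8 m

For a line source L₁ − L₂ = 10·log₁₀(r₂/r₁), so r₂ = r₁·10^((L₁−L₂)/10).
r₂ = 10.6·10^((73.8−59.6)/10) = 10.6·10^(14.2/10) = 278.81 m.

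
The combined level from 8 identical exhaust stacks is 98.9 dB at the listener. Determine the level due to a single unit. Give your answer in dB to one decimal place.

8 equal contributions raise the level by 10·log₁₀ 8 = 9.031 dB, so each unit alone gives 98.9 − 9.031.

89.9 dB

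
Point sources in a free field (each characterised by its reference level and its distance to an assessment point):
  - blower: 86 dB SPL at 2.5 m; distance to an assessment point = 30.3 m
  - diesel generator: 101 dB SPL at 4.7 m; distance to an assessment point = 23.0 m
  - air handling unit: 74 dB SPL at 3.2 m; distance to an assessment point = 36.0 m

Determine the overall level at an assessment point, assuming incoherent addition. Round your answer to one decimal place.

87.2 dB SPL

Apply inverse-square spreading to bring every level to the receiver, then sum 10^(L/10).
blower: 86 − 20·log₁₀(30.3/2.5) = 86 − 21.67 = 64.33 dB SPL.
diesel generator: 101 − 20·log₁₀(23.0/4.7) = 101 − 13.79 = 87.21 dB SPL.
air handling unit: 74 − 20·log₁₀(36.0/3.2) = 74 − 21.02 = 52.98 dB SPL.
Σ 10^(L/10) = 5.286e+08 → L_total = 10·log₁₀(5.286e+08) = 87.23 dB SPL.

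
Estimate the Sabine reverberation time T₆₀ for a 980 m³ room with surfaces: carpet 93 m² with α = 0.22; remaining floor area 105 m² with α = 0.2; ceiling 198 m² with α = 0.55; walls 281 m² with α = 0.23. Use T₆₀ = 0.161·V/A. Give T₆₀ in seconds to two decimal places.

A = Σ Sᵢαᵢ = 93·0.22 + 105·0.2 + 198·0.55 + 281·0.23 = 214.99 m².
T₆₀ = 0.161·V/A = 0.161·980/214.99 = 0.734 s.

0.73 s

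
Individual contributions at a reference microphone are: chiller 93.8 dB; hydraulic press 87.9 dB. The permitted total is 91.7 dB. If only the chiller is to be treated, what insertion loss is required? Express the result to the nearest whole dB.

Fixed contribution from the other source: Σ 10^(L/10) = 10^(87.9/10) = 6.166e+08 (87.90 dB).
The limit corresponds to 10^(91.7/10) = 1.479e+09; subtracting the fixed part leaves 8.625e+08 for the chiller, i.e. 89.36 dB.
So the chiller must be reduced from 93.8 to 89.36 dB: IL = 4.44 dB.

4 dB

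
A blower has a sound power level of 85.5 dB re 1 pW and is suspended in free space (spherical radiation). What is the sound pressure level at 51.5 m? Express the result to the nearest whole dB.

40 dB

The power spreads over a sphere of area 4π·r², so L_p = L_w − 10·log₁₀(4π·r²).
4π·r² = 3.333e+04 m², 10·log₁₀ of that is 45.228 dB.
L_p = 85.5 − 45.228 = 40.27 dB.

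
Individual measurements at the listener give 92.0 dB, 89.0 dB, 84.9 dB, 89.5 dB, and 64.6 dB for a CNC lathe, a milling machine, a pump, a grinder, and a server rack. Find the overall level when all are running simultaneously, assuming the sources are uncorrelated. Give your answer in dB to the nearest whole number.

Incoherent sources combine by intensity addition: L_total = 10·log₁₀(Σ 10^(L_i/10)).
Σ 10^(L/10) = 10^(92.0/10) + 10^(89.0/10) + 10^(84.9/10) + 10^(89.5/10) + 10^(64.6/10) = 3.582e+09.
L_total = 10·log₁₀(3.582e+09) = 95.54 dB.

96 dB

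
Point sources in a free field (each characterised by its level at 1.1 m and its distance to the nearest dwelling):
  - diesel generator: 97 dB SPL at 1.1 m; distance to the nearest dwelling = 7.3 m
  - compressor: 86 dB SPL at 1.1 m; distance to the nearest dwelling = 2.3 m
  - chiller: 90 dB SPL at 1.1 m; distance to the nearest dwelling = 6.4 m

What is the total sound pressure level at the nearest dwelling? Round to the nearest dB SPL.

Propagate each source to the receiver with L = L_ref − 20·log₁₀(r/r_ref), then add intensities.
diesel generator: 97 − 20·log₁₀(7.3/1.1) = 97 − 16.44 = 80.56 dB SPL.
compressor: 86 − 20·log₁₀(2.3/1.1) = 86 − 6.41 = 79.59 dB SPL.
chiller: 90 − 20·log₁₀(6.4/1.1) = 90 − 15.30 = 74.70 dB SPL.
Σ 10^(L/10) = 2.344e+08 → L_total = 10·log₁₀(2.344e+08) = 83.70 dB SPL.

84 dB SPL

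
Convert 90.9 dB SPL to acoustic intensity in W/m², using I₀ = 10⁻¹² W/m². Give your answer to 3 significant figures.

0.00123 W/m²

L = 10·log₁₀(I/I₀) ⇒ I = I₀·10^(L/10) = 10⁻¹² × 10^9.09.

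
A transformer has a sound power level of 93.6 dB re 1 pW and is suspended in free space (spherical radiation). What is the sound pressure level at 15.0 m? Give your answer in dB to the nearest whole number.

L_p = L_w − 10·log₁₀(4π·r²) with r = 15.0 m.
4π·r² = 2827 m², 10·log₁₀ of that is 34.514 dB.
L_p = 93.6 − 34.514 = 59.09 dB.

59 dB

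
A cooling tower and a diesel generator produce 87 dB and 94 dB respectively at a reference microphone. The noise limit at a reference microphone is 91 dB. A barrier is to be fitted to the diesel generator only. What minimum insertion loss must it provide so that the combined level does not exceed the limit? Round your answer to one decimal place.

5.2 dB

The untreated sources together contribute 10^(87/10) = 5.012e+08, i.e. 87.00 dB.
To meet 91 dB overall, the treated diesel generator may contribute at most 10^(91/10) − 5.012e+08 = 7.577e+08, i.e. 88.80 dB.
Required insertion loss = 94 − 88.80 = 5.20 dB.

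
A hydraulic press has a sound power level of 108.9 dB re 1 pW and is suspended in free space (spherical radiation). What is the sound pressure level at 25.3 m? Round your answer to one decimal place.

Free-field spherical radiation: L_p = L_w − 10·log₁₀(4π·r²), r = 25.3 m.
4π·r² = 8044 m², 10·log₁₀ of that is 39.055 dB.
L_p = 108.9 − 39.055 = 69.85 dB.

69.8 dB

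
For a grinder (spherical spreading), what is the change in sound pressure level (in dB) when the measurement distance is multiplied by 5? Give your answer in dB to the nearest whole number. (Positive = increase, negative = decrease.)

With spherical spreading the level changes by −20·log₁₀(r₂/r₁).
ΔL = −20·log₁₀(5) = -13.98 dB.

-14 dB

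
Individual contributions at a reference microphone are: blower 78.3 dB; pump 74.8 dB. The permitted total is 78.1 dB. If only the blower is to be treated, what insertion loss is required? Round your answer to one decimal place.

Everything except the blower sums to 10^(74.8/10) = 3.020e+07 in linear terms, 74.80 dB.
To meet 78.1 dB overall, the treated blower may contribute at most 10^(78.1/10) − 3.020e+07 = 3.437e+07, i.e. 75.36 dB.
Required insertion loss = 78.3 − 75.36 = 2.94 dB.

2.9 dB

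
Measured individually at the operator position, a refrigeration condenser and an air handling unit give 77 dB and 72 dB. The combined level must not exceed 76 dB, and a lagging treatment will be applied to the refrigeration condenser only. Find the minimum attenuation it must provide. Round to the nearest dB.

3 dB

Everything except the refrigeration condenser sums to 10^(72/10) = 1.585e+07 in linear terms, 72.00 dB.
The limit corresponds to 10^(76/10) = 3.981e+07; subtracting the fixed part leaves 2.396e+07 for the refrigeration condenser, i.e. 73.80 dB.
So the refrigeration condenser must be reduced from 77 to 73.80 dB: IL = 3.20 dB.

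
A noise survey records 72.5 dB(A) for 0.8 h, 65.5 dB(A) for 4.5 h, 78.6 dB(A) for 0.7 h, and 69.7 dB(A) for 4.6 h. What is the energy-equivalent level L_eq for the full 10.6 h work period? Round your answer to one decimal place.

70.7 dB(A)

The energy average is taken in the linear domain: L_eq = 10·log₁₀[(Σ tᵢ·10^(Lᵢ/10))/T], T = 10.6 h.
Σ tᵢ·10^(Lᵢ/10) = 0.8·10^(72.5/10) + 4.5·10^(65.5/10) + 0.7·10^(78.6/10) + 4.6·10^(69.7/10) = 1.238e+08.
L_eq = 10·log₁₀(1.238e+08/10.6) = 70.68 dB(A).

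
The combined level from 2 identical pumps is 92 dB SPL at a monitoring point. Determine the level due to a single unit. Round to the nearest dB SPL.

For N identical incoherent sources L_total = L₁ + 10·log₁₀ N, so L₁ = 92 − 10·log₁₀(2) = 92 − 3.010.

89 dB SPL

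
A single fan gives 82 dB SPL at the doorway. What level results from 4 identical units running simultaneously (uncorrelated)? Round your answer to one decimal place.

88.0 dB SPL

With 4 equal, uncorrelated contributions the intensity is 4× that of one unit, giving a rise of 10·log₁₀ 4.
L_total = 82 + 10·log₁₀(4) = 82 + 6.021 = 88.02 dB SPL.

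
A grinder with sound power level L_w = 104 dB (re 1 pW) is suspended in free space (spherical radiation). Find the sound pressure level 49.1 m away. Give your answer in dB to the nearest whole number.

59 dB

L_p = L_w − 10·log₁₀(4π·r²) with r = 49.1 m.
4π·r² = 3.03e+04 m², 10·log₁₀ of that is 44.814 dB.
L_p = 104 − 44.814 = 59.19 dB.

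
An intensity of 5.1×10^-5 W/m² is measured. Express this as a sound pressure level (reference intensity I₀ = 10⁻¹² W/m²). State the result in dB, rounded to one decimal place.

77.1 dB

Dividing by I₀ shifts the exponent by 12: I/I₀ = 5.1×10^7.
L = 10·(0.7076 + 7) = 77.08 dB.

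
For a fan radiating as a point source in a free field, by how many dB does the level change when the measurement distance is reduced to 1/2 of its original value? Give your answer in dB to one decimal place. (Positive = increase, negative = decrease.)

+6.0 dB

With spherical spreading the level changes by −20·log₁₀(r₂/r₁).
ΔL = −20·log₁₀(0.5) = +6.02 dB.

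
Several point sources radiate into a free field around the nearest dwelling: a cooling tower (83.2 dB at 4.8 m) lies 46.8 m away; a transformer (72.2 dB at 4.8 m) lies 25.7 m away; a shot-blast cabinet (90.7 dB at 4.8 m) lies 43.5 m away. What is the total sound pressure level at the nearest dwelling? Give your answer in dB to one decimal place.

72.3 dB

Propagate each source to the receiver with L = L_ref − 20·log₁₀(r/r_ref), then add intensities.
cooling tower: 83.2 − 20·log₁₀(46.8/4.8) = 83.2 − 19.78 = 63.42 dB.
transformer: 72.2 − 20·log₁₀(25.7/4.8) = 72.2 − 14.57 = 57.63 dB.
shot-blast cabinet: 90.7 − 20·log₁₀(43.5/4.8) = 90.7 − 19.14 = 71.56 dB.
Σ 10^(L/10) = 1.708e+07 → L_total = 10·log₁₀(1.708e+07) = 72.33 dB.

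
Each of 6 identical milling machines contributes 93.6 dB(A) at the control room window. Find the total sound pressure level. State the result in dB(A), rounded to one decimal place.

With 6 equal, uncorrelated contributions the intensity is 6× that of one unit, giving a rise of 10·log₁₀ 6.
L_total = 93.6 + 10·log₁₀(6) = 93.6 + 7.782 = 101.38 dB(A).

101.4 dB(A)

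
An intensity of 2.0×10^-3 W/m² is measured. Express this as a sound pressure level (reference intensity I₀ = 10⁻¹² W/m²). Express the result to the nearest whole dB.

I/I₀ = 2.0×10^-3/10⁻¹² = 2.0×10^9, and L = 10·log₁₀(I/I₀).
L = 10·(0.3010 + 9) = 93.01 dB.

93 dB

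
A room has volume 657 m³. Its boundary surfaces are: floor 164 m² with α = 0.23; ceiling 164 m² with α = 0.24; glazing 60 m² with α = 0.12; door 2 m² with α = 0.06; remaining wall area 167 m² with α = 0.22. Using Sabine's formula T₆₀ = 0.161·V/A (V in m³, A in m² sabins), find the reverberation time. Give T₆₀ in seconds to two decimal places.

A = Σ Sᵢαᵢ = 164·0.23 + 164·0.24 + 60·0.12 + 2·0.06 + 167·0.22 = 121.14 m².
T₆₀ = 0.161·V/A = 0.161·657/121.14 = 0.873 s.

0.87 s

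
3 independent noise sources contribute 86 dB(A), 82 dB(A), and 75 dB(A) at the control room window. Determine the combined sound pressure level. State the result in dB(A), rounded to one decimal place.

Incoherent sources combine by intensity addition: L_total = 10·log₁₀(Σ 10^(L_i/10)).
Σ 10^(L/10) = 10^(86/10) + 10^(82/10) + 10^(75/10) = 5.882e+08.
L_total = 10·log₁₀(5.882e+08) = 87.70 dB(A).

87.7 dB(A)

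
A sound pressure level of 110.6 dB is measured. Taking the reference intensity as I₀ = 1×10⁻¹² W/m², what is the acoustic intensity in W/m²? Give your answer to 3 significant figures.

I/I₀ = 10^(110.6/10) = 1.148e+11, so I = 1.148e+11 × 10⁻¹² W/m².

0.115 W/m²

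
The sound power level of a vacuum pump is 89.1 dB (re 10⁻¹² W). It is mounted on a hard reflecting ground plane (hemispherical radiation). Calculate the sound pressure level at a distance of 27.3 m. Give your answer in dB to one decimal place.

Free-field hemispherical radiation: L_p = L_w − 10·log₁₀(2π·r²), r = 27.3 m.
2π·r² = 4683 m², 10·log₁₀ of that is 36.705 dB.
L_p = 89.1 − 36.705 = 52.39 dB.

52.4 dB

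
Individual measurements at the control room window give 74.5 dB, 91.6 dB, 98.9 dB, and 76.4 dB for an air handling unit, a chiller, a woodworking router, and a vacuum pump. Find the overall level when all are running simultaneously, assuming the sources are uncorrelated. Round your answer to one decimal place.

For uncorrelated sources the intensities add, so convert each level to linear form, sum, and take 10·log₁₀ of the total.
Σ 10^(L/10) = 10^(74.5/10) + 10^(91.6/10) + 10^(98.9/10) + 10^(76.4/10) = 9.280e+09.
L_total = 10·log₁₀(9.280e+09) = 99.68 dB.

99.7 dB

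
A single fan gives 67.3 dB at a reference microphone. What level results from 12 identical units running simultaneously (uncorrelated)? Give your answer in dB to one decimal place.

N identical incoherent sources raise the level by 10·log₁₀ N.
L_total = 67.3 + 10·log₁₀(12) = 67.3 + 10.792 = 78.09 dB.

78.1 dB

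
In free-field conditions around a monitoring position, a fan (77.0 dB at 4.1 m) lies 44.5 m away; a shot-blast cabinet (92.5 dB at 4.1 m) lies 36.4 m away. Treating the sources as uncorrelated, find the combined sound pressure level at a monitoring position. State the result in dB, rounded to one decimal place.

Apply inverse-square spreading to bring every level to the receiver, then sum 10^(L/10).
fan: 77.0 − 20·log₁₀(44.5/4.1) = 77.0 − 20.71 = 56.29 dB.
shot-blast cabinet: 92.5 − 20·log₁₀(36.4/4.1) = 92.5 − 18.97 = 73.53 dB.
Σ 10^(L/10) = 2.299e+07 → L_total = 10·log₁₀(2.299e+07) = 73.61 dB.

73.6 dB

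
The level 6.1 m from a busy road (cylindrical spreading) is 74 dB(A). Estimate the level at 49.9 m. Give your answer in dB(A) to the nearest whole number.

65 dB(A)

For a line source, L₂ = L₁ − 10·log₁₀(r₂/r₁).
L₂ = 74 − 10·log₁₀(49.9/6.1) = 74 − 9.128 = 64.87 dB(A).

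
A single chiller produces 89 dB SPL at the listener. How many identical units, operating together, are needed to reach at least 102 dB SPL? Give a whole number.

N identical sources give L₁ + 10·log₁₀ N, so require 10·log₁₀ N ≥ 102 − 89 = 13.0 dB.
N ≥ 10^(13.0/10) = 19.953, so N = 20.

20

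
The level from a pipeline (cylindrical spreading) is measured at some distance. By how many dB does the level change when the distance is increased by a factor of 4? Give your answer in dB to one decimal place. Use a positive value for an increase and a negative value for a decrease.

-6.0 dB

With cylindrical spreading the level changes by −10·log₁₀(r₂/r₁).
ΔL = −10·log₁₀(4) = -6.02 dB.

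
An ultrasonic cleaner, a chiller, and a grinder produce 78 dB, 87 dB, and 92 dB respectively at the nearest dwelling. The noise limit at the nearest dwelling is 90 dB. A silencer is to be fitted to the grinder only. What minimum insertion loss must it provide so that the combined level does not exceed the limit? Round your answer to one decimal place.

5.6 dB

Everything except the grinder sums to 10^(78/10) + 10^(87/10) = 5.643e+08 in linear terms, 87.51 dB.
To meet 90 dB overall, the treated grinder may contribute at most 10^(90/10) − 5.643e+08 = 4.357e+08, i.e. 86.39 dB.
So the grinder must be reduced from 92 to 86.39 dB: IL = 5.61 dB.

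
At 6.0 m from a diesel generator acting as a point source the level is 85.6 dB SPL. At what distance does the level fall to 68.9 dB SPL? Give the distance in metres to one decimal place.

For a point source L₁ − L₂ = 20·log₁₀(r₂/r₁), so r₂ = r₁·10^((L₁−L₂)/20).
r₂ = 6.0·10^((85.6−68.9)/20) = 6.0·10^(16.7/20) = 41.03 m.

41.0 m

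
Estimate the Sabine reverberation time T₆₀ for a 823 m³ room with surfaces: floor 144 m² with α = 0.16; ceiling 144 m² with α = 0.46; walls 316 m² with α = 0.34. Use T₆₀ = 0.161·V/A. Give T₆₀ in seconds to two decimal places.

Total absorption A = 144·0.16 + 144·0.46 + 316·0.34 = 196.72 m² sabins.
T₆₀ = 0.161·V/A = 0.161·823/196.72 = 0.674 s.

0.67 s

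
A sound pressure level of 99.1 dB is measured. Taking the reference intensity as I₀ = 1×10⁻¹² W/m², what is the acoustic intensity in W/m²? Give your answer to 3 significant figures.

0.00813 W/m²

L = 10·log₁₀(I/I₀) ⇒ I = I₀·10^(L/10) = 10⁻¹² × 10^9.91.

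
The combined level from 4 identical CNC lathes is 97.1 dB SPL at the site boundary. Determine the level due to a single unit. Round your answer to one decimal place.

91.1 dB SPL

4 equal contributions raise the level by 10·log₁₀ 4 = 6.021 dB, so each unit alone gives 97.1 − 6.021.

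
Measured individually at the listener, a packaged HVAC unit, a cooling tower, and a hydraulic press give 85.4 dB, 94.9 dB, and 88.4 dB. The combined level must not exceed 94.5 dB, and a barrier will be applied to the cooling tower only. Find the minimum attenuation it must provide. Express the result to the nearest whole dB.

2 dB

The untreated sources together contribute 10^(85.4/10) + 10^(88.4/10) = 1.039e+09, i.e. 90.16 dB.
The limit corresponds to 10^(94.5/10) = 2.818e+09; subtracting the fixed part leaves 1.780e+09 for the cooling tower, i.e. 92.50 dB.
So the cooling tower must be reduced from 94.9 to 92.50 dB: IL = 2.40 dB.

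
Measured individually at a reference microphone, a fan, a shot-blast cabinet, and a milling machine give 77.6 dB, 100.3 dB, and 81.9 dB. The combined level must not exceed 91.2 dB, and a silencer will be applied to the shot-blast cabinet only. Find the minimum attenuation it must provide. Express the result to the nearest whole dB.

10 dB

The untreated sources together contribute 10^(77.6/10) + 10^(81.9/10) = 2.124e+08, i.e. 83.27 dB.
To meet 91.2 dB overall, the treated shot-blast cabinet may contribute at most 10^(91.2/10) − 2.124e+08 = 1.106e+09, i.e. 90.44 dB.
Required insertion loss = 100.3 − 90.44 = 9.86 dB.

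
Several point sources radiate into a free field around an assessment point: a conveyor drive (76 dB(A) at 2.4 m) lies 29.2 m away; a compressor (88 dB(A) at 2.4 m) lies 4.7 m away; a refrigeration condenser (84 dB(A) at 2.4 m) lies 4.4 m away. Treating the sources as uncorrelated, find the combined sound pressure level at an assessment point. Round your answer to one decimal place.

83.8 dB(A)

Apply inverse-square spreading to bring every level to the receiver, then sum 10^(L/10).
conveyor drive: 76 − 20·log₁₀(29.2/2.4) = 76 − 21.70 = 54.30 dB(A).
compressor: 88 − 20·log₁₀(4.7/2.4) = 88 − 5.84 = 82.16 dB(A).
refrigeration condenser: 84 − 20·log₁₀(4.4/2.4) = 84 − 5.26 = 78.74 dB(A).
Σ 10^(L/10) = 2.395e+08 → L_total = 10·log₁₀(2.395e+08) = 83.79 dB(A).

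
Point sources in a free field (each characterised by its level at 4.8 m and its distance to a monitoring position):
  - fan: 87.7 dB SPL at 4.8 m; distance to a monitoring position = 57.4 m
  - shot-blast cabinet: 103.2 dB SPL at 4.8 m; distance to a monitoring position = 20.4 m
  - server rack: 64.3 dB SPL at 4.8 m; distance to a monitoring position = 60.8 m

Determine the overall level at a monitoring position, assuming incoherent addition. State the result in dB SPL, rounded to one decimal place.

First find each source's level at the receiver (point-source: −20·log₁₀(r/r_ref)), then combine on an intensity basis.
fan: 87.7 − 20·log₁₀(57.4/4.8) = 87.7 − 21.55 = 66.15 dB SPL.
shot-blast cabinet: 103.2 − 20·log₁₀(20.4/4.8) = 103.2 − 12.57 = 90.63 dB SPL.
server rack: 64.3 − 20·log₁₀(60.8/4.8) = 64.3 − 22.05 = 42.25 dB SPL.
Σ 10^(L/10) = 1.161e+09 → L_total = 10·log₁₀(1.161e+09) = 90.65 dB SPL.

90.6 dB SPL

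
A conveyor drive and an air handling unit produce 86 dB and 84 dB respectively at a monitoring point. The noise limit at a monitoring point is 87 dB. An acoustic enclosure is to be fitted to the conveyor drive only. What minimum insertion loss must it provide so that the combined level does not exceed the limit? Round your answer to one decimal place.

2.0 dB

The untreated sources together contribute 10^(84/10) = 2.512e+08, i.e. 84.00 dB.
The limit corresponds to 10^(87/10) = 5.012e+08; subtracting the fixed part leaves 2.500e+08 for the conveyor drive, i.e. 83.98 dB.
So the conveyor drive must be reduced from 86 to 83.98 dB: IL = 2.02 dB.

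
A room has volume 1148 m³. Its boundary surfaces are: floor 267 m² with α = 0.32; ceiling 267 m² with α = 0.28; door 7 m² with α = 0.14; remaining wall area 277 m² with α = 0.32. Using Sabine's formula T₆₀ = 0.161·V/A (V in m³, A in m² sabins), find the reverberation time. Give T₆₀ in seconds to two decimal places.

A = Σ Sᵢαᵢ = 267·0.32 + 267·0.28 + 7·0.14 + 277·0.32 = 249.82 m².
T₆₀ = 0.161 × 1148 / 249.82 = 0.740 s.

0.74 s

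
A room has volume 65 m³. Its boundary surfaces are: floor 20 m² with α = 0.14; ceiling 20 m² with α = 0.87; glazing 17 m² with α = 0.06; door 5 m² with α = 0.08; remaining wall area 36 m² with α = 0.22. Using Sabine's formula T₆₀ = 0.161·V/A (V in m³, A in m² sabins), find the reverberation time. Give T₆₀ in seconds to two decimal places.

Total absorption A = 20·0.14 + 20·0.87 + 17·0.06 + 5·0.08 + 36·0.22 = 29.54 m² sabins.
T₆₀ = 0.161 × 65 / 29.54 = 0.354 s.

0.35 s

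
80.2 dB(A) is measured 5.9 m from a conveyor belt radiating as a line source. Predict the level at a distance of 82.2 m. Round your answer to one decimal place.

68.8 dB(A)

For a line source, L₂ = L₁ − 10·log₁₀(r₂/r₁).
L₂ = 80.2 − 10·log₁₀(82.2/5.9) = 80.2 − 11.440 = 68.76 dB(A).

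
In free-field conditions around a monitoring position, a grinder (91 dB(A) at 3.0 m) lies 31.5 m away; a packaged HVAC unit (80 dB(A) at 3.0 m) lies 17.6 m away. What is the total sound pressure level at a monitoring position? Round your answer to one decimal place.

First find each source's level at the receiver (point-source: −20·log₁₀(r/r_ref)), then combine on an intensity basis.
grinder: 91 − 20·log₁₀(31.5/3.0) = 91 − 20.42 = 70.58 dB(A).
packaged HVAC unit: 80 − 20·log₁₀(17.6/3.0) = 80 − 15.37 = 64.63 dB(A).
Σ 10^(L/10) = 1.432e+07 → L_total = 10·log₁₀(1.432e+07) = 71.56 dB(A).

71.6 dB(A)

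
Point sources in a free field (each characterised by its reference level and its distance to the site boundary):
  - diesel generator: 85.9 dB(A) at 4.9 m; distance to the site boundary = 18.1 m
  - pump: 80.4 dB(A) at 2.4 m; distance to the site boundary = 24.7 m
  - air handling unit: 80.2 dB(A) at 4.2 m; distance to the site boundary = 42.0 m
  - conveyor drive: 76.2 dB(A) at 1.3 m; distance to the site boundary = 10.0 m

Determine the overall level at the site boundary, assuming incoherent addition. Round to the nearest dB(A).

75 dB(A)

Apply inverse-square spreading to bring every level to the receiver, then sum 10^(L/10).
diesel generator: 85.9 − 20·log₁₀(18.1/4.9) = 85.9 − 11.35 = 74.55 dB(A).
pump: 80.4 − 20·log₁₀(24.7/2.4) = 80.4 − 20.25 = 60.15 dB(A).
air handling unit: 80.2 − 20·log₁₀(42.0/4.2) = 80.2 − 20.00 = 60.20 dB(A).
conveyor drive: 76.2 − 20·log₁₀(10.0/1.3) = 76.2 − 17.72 = 58.48 dB(A).
Σ 10^(L/10) = 3.130e+07 → L_total = 10·log₁₀(3.130e+07) = 74.96 dB(A).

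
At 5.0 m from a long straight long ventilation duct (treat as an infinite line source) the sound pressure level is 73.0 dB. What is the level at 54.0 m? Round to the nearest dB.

Line-source attenuation: ΔL = 10·log₁₀(r₂/r₁) = 10·log₁₀(54.0/5.0) = 10.334 dB.
L₂ = 73.0 − 10·log₁₀(54.0/5.0) = 73.0 − 10.334 = 62.67 dB.

63 dB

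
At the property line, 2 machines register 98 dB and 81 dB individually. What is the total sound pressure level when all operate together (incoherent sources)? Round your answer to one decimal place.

Incoherent sources combine by intensity addition: L_total = 10·log₁₀(Σ 10^(L_i/10)).
Σ 10^(L/10) = 10^(98/10) + 10^(81/10) = 6.435e+09.
L_total = 10·log₁₀(6.435e+09) = 98.09 dB.

98.1 dB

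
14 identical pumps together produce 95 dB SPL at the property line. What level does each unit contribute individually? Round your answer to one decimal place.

For N identical incoherent sources L_total = L₁ + 10·log₁₀ N, so L₁ = 95 − 10·log₁₀(14) = 95 − 11.461.

83.5 dB SPL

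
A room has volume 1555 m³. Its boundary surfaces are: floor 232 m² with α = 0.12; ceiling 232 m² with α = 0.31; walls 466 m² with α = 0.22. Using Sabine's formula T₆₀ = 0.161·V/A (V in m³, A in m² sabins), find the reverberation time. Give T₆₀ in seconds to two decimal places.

A = Σ Sᵢαᵢ = 232·0.12 + 232·0.31 + 466·0.22 = 202.28 m².
T₆₀ = 0.161 × 1555 / 202.28 = 1.238 s.

1.24 s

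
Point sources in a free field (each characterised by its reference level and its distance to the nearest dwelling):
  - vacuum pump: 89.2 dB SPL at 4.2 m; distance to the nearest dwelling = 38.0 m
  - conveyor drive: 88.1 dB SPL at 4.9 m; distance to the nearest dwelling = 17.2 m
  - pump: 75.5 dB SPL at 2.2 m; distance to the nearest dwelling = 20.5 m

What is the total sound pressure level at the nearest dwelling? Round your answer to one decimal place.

First find each source's level at the receiver (point-source: −20·log₁₀(r/r_ref)), then combine on an intensity basis.
vacuum pump: 89.2 − 20·log₁₀(38.0/4.2) = 89.2 − 19.13 = 70.07 dB SPL.
conveyor drive: 88.1 − 20·log₁₀(17.2/4.9) = 88.1 − 10.91 = 77.19 dB SPL.
pump: 75.5 − 20·log₁₀(20.5/2.2) = 75.5 − 19.39 = 56.11 dB SPL.
Σ 10^(L/10) = 6.297e+07 → L_total = 10·log₁₀(6.297e+07) = 77.99 dB SPL.

78.0 dB SPL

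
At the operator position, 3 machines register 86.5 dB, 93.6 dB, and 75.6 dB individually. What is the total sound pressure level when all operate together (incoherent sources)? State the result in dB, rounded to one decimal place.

94.4 dB

For uncorrelated sources the intensities add, so convert each level to linear form, sum, and take 10·log₁₀ of the total.
Σ 10^(L/10) = 10^(86.5/10) + 10^(93.6/10) + 10^(75.6/10) = 2.774e+09.
L_total = 10·log₁₀(2.774e+09) = 94.43 dB.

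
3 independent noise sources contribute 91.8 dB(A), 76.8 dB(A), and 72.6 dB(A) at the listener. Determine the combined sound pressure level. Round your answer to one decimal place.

92.0 dB(A)

For uncorrelated sources the intensities add, so convert each level to linear form, sum, and take 10·log₁₀ of the total.
Σ 10^(L/10) = 10^(91.8/10) + 10^(76.8/10) + 10^(72.6/10) = 1.580e+09.
L_total = 10·log₁₀(1.580e+09) = 91.99 dB(A).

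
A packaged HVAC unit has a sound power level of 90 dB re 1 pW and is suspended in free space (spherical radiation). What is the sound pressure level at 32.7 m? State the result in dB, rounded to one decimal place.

48.7 dB

The power spreads over a sphere of area 4π·r², so L_p = L_w − 10·log₁₀(4π·r²).
4π·r² = 1.344e+04 m², 10·log₁₀ of that is 41.283 dB.
L_p = 90 − 41.283 = 48.72 dB.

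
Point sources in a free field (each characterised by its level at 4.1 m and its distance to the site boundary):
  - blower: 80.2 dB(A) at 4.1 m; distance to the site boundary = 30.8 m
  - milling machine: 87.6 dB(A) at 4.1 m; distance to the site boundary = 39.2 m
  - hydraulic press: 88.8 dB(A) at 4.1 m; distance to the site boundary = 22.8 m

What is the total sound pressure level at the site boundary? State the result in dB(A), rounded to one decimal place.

75.1 dB(A)

Propagate each source to the receiver with L = L_ref − 20·log₁₀(r/r_ref), then add intensities.
blower: 80.2 − 20·log₁₀(30.8/4.1) = 80.2 − 17.52 = 62.68 dB(A).
milling machine: 87.6 − 20·log₁₀(39.2/4.1) = 87.6 − 19.61 = 67.99 dB(A).
hydraulic press: 88.8 − 20·log₁₀(22.8/4.1) = 88.8 − 14.90 = 73.90 dB(A).
Σ 10^(L/10) = 3.268e+07 → L_total = 10·log₁₀(3.268e+07) = 75.14 dB(A).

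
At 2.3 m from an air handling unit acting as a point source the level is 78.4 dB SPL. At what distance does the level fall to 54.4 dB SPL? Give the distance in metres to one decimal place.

36.5 m

For a point source L₁ − L₂ = 20·log₁₀(r₂/r₁), so r₂ = r₁·10^((L₁−L₂)/20).
r₂ = 2.3·10^((78.4−54.4)/20) = 2.3·10^(24.0/20) = 36.45 m.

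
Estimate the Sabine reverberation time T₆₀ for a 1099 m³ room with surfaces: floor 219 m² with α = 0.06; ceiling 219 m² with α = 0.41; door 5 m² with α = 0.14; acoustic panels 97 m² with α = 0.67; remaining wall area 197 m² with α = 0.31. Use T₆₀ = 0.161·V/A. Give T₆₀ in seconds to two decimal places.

0.77 s

Total absorption A = 219·0.06 + 219·0.41 + 5·0.14 + 97·0.67 + 197·0.31 = 229.69 m² sabins.
T₆₀ = 0.161·V/A = 0.161·1099/229.69 = 0.770 s.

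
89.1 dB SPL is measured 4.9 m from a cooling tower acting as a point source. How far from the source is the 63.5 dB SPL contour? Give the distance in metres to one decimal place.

93.4 m

The 25.6 dB drop corresponds to a distance ratio of 10^(25.6/20) for a point source.
r₂ = 4.9·10^((89.1−63.5)/20) = 4.9·10^(25.6/20) = 93.37 m.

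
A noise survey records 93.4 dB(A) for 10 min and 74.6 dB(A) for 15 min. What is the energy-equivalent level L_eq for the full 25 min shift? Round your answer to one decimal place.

89.5 dB(A)

Weight each interval's intensity by its duration and average over T = 25 min:
Σ tᵢ·10^(Lᵢ/10) = 10·10^(93.4/10) + 15·10^(74.6/10) = 2.231e+10.
L_eq = 10·log₁₀(2.231e+10/25) = 89.51 dB(A).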